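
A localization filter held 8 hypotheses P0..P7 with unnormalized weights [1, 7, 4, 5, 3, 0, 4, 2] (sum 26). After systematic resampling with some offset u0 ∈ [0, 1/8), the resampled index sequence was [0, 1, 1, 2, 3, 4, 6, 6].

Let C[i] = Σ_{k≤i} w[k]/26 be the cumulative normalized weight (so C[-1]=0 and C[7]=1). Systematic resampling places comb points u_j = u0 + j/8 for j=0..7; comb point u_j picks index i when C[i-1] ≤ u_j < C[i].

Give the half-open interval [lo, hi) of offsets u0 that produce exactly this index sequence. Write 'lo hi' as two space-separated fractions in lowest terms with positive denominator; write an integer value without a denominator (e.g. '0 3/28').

3/104 1/26

C = [1/26, 4/13, 6/13, 17/26, 10/13, 10/13, 12/13, 1]
j=0 picked index 0: u0 ∈ [0, 1/26)
j=1 picked index 1: u0 ∈ [-9/104, 19/104)
j=2 picked index 1: u0 ∈ [-11/52, 3/52)
j=3 picked index 2: u0 ∈ [-7/104, 9/104)
j=4 picked index 3: u0 ∈ [-1/26, 2/13)
j=5 picked index 4: u0 ∈ [3/104, 15/104)
j=6 picked index 6: u0 ∈ [1/52, 9/52)
j=7 picked index 6: u0 ∈ [-11/104, 5/104)
intersection: [3/104, 1/26)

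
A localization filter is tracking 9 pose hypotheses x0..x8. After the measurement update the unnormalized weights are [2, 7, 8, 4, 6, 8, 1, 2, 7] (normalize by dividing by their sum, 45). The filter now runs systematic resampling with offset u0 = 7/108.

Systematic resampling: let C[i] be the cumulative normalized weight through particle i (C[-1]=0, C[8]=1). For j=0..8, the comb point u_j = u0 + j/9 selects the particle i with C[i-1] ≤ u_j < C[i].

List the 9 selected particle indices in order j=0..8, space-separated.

1 1 2 3 4 5 5 7 8

C = [2/45, 1/5, 17/45, 7/15, 3/5, 7/9, 4/5, 38/45, 1]
j=0: u_0=7/108 ∈ [2/45, 1/5) → index 1
j=1: u_1=19/108 ∈ [2/45, 1/5) → index 1
j=2: u_2=31/108 ∈ [1/5, 17/45) → index 2
j=3: u_3=43/108 ∈ [17/45, 7/15) → index 3
j=4: u_4=55/108 ∈ [7/15, 3/5) → index 4
j=5: u_5=67/108 ∈ [3/5, 7/9) → index 5
j=6: u_6=79/108 ∈ [3/5, 7/9) → index 5
j=7: u_7=91/108 ∈ [4/5, 38/45) → index 7
j=8: u_8=103/108 ∈ [38/45, 1) → index 8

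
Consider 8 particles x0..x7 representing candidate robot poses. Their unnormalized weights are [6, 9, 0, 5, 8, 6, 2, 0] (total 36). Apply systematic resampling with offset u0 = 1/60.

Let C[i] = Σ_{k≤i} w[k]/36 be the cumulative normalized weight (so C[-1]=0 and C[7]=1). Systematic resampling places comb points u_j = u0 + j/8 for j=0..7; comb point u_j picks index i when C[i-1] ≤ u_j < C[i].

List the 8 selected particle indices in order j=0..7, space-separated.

0 0 1 1 3 4 4 5

C = [1/6, 5/12, 5/12, 5/9, 7/9, 17/18, 1, 1]
j=0: u_0=1/60 ∈ [0, 1/6) → index 0
j=1: u_1=17/120 ∈ [0, 1/6) → index 0
j=2: u_2=4/15 ∈ [1/6, 5/12) → index 1
j=3: u_3=47/120 ∈ [1/6, 5/12) → index 1
j=4: u_4=31/60 ∈ [5/12, 5/9) → index 3
j=5: u_5=77/120 ∈ [5/9, 7/9) → index 4
j=6: u_6=23/30 ∈ [5/9, 7/9) → index 4
j=7: u_7=107/120 ∈ [7/9, 17/18) → index 5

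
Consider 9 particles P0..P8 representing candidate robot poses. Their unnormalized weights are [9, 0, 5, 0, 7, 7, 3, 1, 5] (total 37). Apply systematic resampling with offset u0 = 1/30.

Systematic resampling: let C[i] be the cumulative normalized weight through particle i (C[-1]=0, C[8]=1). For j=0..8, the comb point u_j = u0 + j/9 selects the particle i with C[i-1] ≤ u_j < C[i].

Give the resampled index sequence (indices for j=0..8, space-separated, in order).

0 0 2 2 4 5 5 6 8

C = [9/37, 9/37, 14/37, 14/37, 21/37, 28/37, 31/37, 32/37, 1]
j=0: u_0=1/30 ∈ [0, 9/37) → index 0
j=1: u_1=13/90 ∈ [0, 9/37) → index 0
j=2: u_2=23/90 ∈ [9/37, 14/37) → index 2
j=3: u_3=11/30 ∈ [9/37, 14/37) → index 2
j=4: u_4=43/90 ∈ [14/37, 21/37) → index 4
j=5: u_5=53/90 ∈ [21/37, 28/37) → index 5
j=6: u_6=7/10 ∈ [21/37, 28/37) → index 5
j=7: u_7=73/90 ∈ [28/37, 31/37) → index 6
j=8: u_8=83/90 ∈ [32/37, 1) → index 8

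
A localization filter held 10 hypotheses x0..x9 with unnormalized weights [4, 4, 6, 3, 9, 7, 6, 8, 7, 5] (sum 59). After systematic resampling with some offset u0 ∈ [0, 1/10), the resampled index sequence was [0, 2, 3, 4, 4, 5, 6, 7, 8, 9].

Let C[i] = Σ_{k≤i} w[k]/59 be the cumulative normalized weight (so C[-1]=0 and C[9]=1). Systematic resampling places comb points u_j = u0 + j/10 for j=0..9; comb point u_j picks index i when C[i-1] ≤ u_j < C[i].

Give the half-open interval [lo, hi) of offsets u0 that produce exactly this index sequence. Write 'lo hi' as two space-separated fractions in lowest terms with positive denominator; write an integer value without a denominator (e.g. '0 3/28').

C = [4/59, 8/59, 14/59, 17/59, 26/59, 33/59, 39/59, 47/59, 54/59, 1]
j=0 picked index 0: u0 ∈ [0, 4/59)
j=1 picked index 2: u0 ∈ [21/590, 81/590)
j=2 picked index 3: u0 ∈ [11/295, 26/295)
j=3 picked index 4: u0 ∈ [-7/590, 83/590)
j=4 picked index 4: u0 ∈ [-33/295, 12/295)
j=5 picked index 5: u0 ∈ [-7/118, 7/118)
j=6 picked index 6: u0 ∈ [-12/295, 18/295)
j=7 picked index 7: u0 ∈ [-23/590, 57/590)
j=8 picked index 8: u0 ∈ [-1/295, 34/295)
j=9 picked index 9: u0 ∈ [9/590, 1/10)
intersection: [11/295, 12/295)

11/295 12/295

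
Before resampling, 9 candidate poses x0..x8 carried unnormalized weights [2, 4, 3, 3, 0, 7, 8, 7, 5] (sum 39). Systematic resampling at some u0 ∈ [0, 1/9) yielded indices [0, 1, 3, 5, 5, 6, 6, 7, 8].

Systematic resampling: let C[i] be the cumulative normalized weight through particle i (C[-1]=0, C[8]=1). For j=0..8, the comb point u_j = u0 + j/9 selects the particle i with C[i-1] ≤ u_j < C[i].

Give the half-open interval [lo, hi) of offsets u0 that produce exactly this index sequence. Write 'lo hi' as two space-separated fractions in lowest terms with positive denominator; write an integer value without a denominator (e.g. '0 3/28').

C = [2/39, 2/13, 3/13, 4/13, 4/13, 19/39, 9/13, 34/39, 1]
j=0 picked index 0: u0 ∈ [0, 2/39)
j=1 picked index 1: u0 ∈ [-7/117, 5/117)
j=2 picked index 3: u0 ∈ [1/117, 10/117)
j=3 picked index 5: u0 ∈ [-1/39, 2/13)
j=4 picked index 5: u0 ∈ [-16/117, 5/117)
j=5 picked index 6: u0 ∈ [-8/117, 16/117)
j=6 picked index 6: u0 ∈ [-7/39, 1/39)
j=7 picked index 7: u0 ∈ [-10/117, 11/117)
j=8 picked index 8: u0 ∈ [-2/117, 1/9)
intersection: [1/117, 1/39)

1/117 1/39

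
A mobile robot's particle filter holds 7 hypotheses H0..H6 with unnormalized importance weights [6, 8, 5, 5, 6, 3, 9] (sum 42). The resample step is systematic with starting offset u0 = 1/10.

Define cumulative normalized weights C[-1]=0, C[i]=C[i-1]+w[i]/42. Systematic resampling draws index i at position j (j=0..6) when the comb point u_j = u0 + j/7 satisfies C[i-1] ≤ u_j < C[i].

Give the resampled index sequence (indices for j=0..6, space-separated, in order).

C = [1/7, 1/3, 19/42, 4/7, 5/7, 11/14, 1]
j=0: u_0=1/10 ∈ [0, 1/7) → index 0
j=1: u_1=17/70 ∈ [1/7, 1/3) → index 1
j=2: u_2=27/70 ∈ [1/3, 19/42) → index 2
j=3: u_3=37/70 ∈ [19/42, 4/7) → index 3
j=4: u_4=47/70 ∈ [4/7, 5/7) → index 4
j=5: u_5=57/70 ∈ [11/14, 1) → index 6
j=6: u_6=67/70 ∈ [11/14, 1) → index 6

0 1 2 3 4 6 6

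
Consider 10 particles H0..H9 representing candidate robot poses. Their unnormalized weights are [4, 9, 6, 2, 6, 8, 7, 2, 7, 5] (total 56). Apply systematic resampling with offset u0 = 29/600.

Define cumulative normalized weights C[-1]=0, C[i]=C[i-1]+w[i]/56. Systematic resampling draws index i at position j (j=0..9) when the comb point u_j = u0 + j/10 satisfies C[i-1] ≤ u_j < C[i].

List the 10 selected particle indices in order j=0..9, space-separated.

0 1 2 3 4 5 6 6 8 9

C = [1/14, 13/56, 19/56, 3/8, 27/56, 5/8, 3/4, 11/14, 51/56, 1]
j=0: u_0=29/600 ∈ [0, 1/14) → index 0
j=1: u_1=89/600 ∈ [1/14, 13/56) → index 1
j=2: u_2=149/600 ∈ [13/56, 19/56) → index 2
j=3: u_3=209/600 ∈ [19/56, 3/8) → index 3
j=4: u_4=269/600 ∈ [3/8, 27/56) → index 4
j=5: u_5=329/600 ∈ [27/56, 5/8) → index 5
j=6: u_6=389/600 ∈ [5/8, 3/4) → index 6
j=7: u_7=449/600 ∈ [5/8, 3/4) → index 6
j=8: u_8=509/600 ∈ [11/14, 51/56) → index 8
j=9: u_9=569/600 ∈ [51/56, 1) → index 9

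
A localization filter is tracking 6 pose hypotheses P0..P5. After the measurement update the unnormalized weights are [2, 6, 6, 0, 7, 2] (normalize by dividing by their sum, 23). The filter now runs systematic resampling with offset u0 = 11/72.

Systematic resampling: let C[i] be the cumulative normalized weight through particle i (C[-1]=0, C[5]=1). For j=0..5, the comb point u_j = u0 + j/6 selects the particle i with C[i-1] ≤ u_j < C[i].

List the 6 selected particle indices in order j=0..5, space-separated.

C = [2/23, 8/23, 14/23, 14/23, 21/23, 1]
j=0: u_0=11/72 ∈ [2/23, 8/23) → index 1
j=1: u_1=23/72 ∈ [2/23, 8/23) → index 1
j=2: u_2=35/72 ∈ [8/23, 14/23) → index 2
j=3: u_3=47/72 ∈ [14/23, 21/23) → index 4
j=4: u_4=59/72 ∈ [14/23, 21/23) → index 4
j=5: u_5=71/72 ∈ [21/23, 1) → index 5

1 1 2 4 4 5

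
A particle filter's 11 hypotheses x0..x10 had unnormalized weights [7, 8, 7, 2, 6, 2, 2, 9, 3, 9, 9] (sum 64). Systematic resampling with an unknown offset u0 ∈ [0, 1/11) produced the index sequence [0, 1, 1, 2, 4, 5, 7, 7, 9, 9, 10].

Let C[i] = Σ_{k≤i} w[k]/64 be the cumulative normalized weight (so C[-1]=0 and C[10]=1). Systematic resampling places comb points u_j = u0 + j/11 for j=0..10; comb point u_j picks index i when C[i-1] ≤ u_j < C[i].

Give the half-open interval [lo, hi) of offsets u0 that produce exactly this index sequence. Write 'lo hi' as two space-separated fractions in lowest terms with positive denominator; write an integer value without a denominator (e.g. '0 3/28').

C = [7/64, 15/64, 11/32, 3/8, 15/32, 1/2, 17/32, 43/64, 23/32, 55/64, 1]
j=0 picked index 0: u0 ∈ [0, 7/64)
j=1 picked index 1: u0 ∈ [13/704, 101/704)
j=2 picked index 1: u0 ∈ [-51/704, 37/704)
j=3 picked index 2: u0 ∈ [-27/704, 25/352)
j=4 picked index 4: u0 ∈ [1/88, 37/352)
j=5 picked index 5: u0 ∈ [5/352, 1/22)
j=6 picked index 7: u0 ∈ [-5/352, 89/704)
j=7 picked index 7: u0 ∈ [-37/352, 25/704)
j=8 picked index 9: u0 ∈ [-3/352, 93/704)
j=9 picked index 9: u0 ∈ [-35/352, 29/704)
j=10 picked index 10: u0 ∈ [-35/704, 1/11)
intersection: [13/704, 25/704)

13/704 25/704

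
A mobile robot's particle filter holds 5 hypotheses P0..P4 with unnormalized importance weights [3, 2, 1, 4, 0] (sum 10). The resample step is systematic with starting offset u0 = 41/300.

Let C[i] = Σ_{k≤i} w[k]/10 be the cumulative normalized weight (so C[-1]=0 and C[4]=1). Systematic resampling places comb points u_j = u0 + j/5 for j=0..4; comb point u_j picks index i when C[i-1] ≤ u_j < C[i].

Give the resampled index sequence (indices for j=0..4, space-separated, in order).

C = [3/10, 1/2, 3/5, 1, 1]
j=0: u_0=41/300 ∈ [0, 3/10) → index 0
j=1: u_1=101/300 ∈ [3/10, 1/2) → index 1
j=2: u_2=161/300 ∈ [1/2, 3/5) → index 2
j=3: u_3=221/300 ∈ [3/5, 1) → index 3
j=4: u_4=281/300 ∈ [3/5, 1) → index 3

0 1 2 3 3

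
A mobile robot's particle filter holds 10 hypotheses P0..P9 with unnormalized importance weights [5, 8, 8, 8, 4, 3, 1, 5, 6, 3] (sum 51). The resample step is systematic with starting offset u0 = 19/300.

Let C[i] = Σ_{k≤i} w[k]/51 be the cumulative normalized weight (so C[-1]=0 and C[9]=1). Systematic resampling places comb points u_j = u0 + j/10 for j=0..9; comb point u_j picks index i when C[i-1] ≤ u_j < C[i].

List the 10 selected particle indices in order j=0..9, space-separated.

C = [5/51, 13/51, 7/17, 29/51, 11/17, 12/17, 37/51, 14/17, 16/17, 1]
j=0: u_0=19/300 ∈ [0, 5/51) → index 0
j=1: u_1=49/300 ∈ [5/51, 13/51) → index 1
j=2: u_2=79/300 ∈ [13/51, 7/17) → index 2
j=3: u_3=109/300 ∈ [13/51, 7/17) → index 2
j=4: u_4=139/300 ∈ [7/17, 29/51) → index 3
j=5: u_5=169/300 ∈ [7/17, 29/51) → index 3
j=6: u_6=199/300 ∈ [11/17, 12/17) → index 5
j=7: u_7=229/300 ∈ [37/51, 14/17) → index 7
j=8: u_8=259/300 ∈ [14/17, 16/17) → index 8
j=9: u_9=289/300 ∈ [16/17, 1) → index 9

0 1 2 2 3 3 5 7 8 9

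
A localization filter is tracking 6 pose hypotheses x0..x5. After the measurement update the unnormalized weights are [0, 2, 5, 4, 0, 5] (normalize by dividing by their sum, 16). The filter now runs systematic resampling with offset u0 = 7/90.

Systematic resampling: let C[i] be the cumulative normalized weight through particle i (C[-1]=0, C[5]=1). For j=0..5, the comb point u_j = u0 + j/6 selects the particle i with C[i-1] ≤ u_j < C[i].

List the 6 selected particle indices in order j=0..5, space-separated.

1 2 2 3 5 5

C = [0, 1/8, 7/16, 11/16, 11/16, 1]
j=0: u_0=7/90 ∈ [0, 1/8) → index 1
j=1: u_1=11/45 ∈ [1/8, 7/16) → index 2
j=2: u_2=37/90 ∈ [1/8, 7/16) → index 2
j=3: u_3=26/45 ∈ [7/16, 11/16) → index 3
j=4: u_4=67/90 ∈ [11/16, 1) → index 5
j=5: u_5=41/45 ∈ [11/16, 1) → index 5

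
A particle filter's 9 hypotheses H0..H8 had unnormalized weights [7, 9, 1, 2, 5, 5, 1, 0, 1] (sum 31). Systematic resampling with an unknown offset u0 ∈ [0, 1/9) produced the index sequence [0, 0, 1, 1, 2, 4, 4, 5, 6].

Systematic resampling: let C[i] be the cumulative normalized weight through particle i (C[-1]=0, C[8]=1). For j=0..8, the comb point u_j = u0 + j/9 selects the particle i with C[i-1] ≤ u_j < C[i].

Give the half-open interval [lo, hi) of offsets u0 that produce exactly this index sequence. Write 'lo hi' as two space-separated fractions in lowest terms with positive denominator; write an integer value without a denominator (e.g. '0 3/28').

20/279 22/279

C = [7/31, 16/31, 17/31, 19/31, 24/31, 29/31, 30/31, 30/31, 1]
j=0 picked index 0: u0 ∈ [0, 7/31)
j=1 picked index 0: u0 ∈ [-1/9, 32/279)
j=2 picked index 1: u0 ∈ [1/279, 82/279)
j=3 picked index 1: u0 ∈ [-10/93, 17/93)
j=4 picked index 2: u0 ∈ [20/279, 29/279)
j=5 picked index 4: u0 ∈ [16/279, 61/279)
j=6 picked index 4: u0 ∈ [-5/93, 10/93)
j=7 picked index 5: u0 ∈ [-1/279, 44/279)
j=8 picked index 6: u0 ∈ [13/279, 22/279)
intersection: [20/279, 22/279)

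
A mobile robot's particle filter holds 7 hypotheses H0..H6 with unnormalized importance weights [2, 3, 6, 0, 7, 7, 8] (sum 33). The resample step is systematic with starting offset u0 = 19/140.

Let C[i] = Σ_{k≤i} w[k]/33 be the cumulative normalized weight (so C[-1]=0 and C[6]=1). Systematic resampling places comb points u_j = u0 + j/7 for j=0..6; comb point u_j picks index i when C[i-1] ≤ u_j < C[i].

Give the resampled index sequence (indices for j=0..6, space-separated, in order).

C = [2/33, 5/33, 1/3, 1/3, 6/11, 25/33, 1]
j=0: u_0=19/140 ∈ [2/33, 5/33) → index 1
j=1: u_1=39/140 ∈ [5/33, 1/3) → index 2
j=2: u_2=59/140 ∈ [1/3, 6/11) → index 4
j=3: u_3=79/140 ∈ [6/11, 25/33) → index 5
j=4: u_4=99/140 ∈ [6/11, 25/33) → index 5
j=5: u_5=17/20 ∈ [25/33, 1) → index 6
j=6: u_6=139/140 ∈ [25/33, 1) → index 6

1 2 4 5 5 6 6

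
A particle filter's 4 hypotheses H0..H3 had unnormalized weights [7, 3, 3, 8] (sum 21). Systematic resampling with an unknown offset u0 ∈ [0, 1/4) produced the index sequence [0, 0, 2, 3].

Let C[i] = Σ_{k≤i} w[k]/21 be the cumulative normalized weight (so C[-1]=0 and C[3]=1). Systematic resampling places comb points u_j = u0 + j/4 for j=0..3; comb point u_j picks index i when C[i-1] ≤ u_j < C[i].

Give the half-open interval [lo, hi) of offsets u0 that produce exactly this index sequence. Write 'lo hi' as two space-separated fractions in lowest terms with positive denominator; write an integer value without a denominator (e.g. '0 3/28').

C = [1/3, 10/21, 13/21, 1]
j=0 picked index 0: u0 ∈ [0, 1/3)
j=1 picked index 0: u0 ∈ [-1/4, 1/12)
j=2 picked index 2: u0 ∈ [-1/42, 5/42)
j=3 picked index 3: u0 ∈ [-11/84, 1/4)
intersection: [0, 1/12)

0 1/12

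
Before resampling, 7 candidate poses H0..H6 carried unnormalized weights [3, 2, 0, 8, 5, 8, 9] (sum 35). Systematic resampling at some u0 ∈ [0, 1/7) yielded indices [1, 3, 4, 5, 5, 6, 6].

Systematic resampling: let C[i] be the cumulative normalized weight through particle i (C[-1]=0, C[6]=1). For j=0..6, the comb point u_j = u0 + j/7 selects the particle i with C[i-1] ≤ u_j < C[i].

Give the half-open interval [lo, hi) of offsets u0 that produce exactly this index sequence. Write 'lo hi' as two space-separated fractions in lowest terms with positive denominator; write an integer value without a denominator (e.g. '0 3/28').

C = [3/35, 1/7, 1/7, 13/35, 18/35, 26/35, 1]
j=0 picked index 1: u0 ∈ [3/35, 1/7)
j=1 picked index 3: u0 ∈ [0, 8/35)
j=2 picked index 4: u0 ∈ [3/35, 8/35)
j=3 picked index 5: u0 ∈ [3/35, 11/35)
j=4 picked index 5: u0 ∈ [-2/35, 6/35)
j=5 picked index 6: u0 ∈ [1/35, 2/7)
j=6 picked index 6: u0 ∈ [-4/35, 1/7)
intersection: [3/35, 1/7)

3/35 1/7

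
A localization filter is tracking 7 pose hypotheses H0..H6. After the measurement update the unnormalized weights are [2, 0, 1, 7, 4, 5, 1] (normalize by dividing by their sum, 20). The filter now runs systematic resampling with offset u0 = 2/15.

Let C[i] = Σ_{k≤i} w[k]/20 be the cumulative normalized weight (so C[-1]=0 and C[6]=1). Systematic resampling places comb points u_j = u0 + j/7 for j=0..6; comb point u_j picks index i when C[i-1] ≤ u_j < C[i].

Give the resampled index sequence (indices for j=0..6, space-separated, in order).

2 3 3 4 5 5 6

C = [1/10, 1/10, 3/20, 1/2, 7/10, 19/20, 1]
j=0: u_0=2/15 ∈ [1/10, 3/20) → index 2
j=1: u_1=29/105 ∈ [3/20, 1/2) → index 3
j=2: u_2=44/105 ∈ [3/20, 1/2) → index 3
j=3: u_3=59/105 ∈ [1/2, 7/10) → index 4
j=4: u_4=74/105 ∈ [7/10, 19/20) → index 5
j=5: u_5=89/105 ∈ [7/10, 19/20) → index 5
j=6: u_6=104/105 ∈ [19/20, 1) → index 6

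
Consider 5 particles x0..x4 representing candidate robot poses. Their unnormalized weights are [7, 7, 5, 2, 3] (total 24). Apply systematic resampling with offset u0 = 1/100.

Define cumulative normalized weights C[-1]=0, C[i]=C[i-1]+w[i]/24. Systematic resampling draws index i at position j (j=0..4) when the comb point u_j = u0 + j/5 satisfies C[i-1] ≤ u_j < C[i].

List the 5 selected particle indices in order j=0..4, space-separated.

0 0 1 2 3

C = [7/24, 7/12, 19/24, 7/8, 1]
j=0: u_0=1/100 ∈ [0, 7/24) → index 0
j=1: u_1=21/100 ∈ [0, 7/24) → index 0
j=2: u_2=41/100 ∈ [7/24, 7/12) → index 1
j=3: u_3=61/100 ∈ [7/12, 19/24) → index 2
j=4: u_4=81/100 ∈ [19/24, 7/8) → index 3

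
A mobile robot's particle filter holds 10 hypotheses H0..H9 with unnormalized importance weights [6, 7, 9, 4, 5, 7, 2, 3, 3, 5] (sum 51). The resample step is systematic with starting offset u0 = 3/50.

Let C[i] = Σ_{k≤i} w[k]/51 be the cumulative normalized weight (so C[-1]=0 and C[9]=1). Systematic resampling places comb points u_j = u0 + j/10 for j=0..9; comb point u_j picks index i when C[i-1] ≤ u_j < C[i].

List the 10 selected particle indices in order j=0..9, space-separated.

0 1 2 2 3 4 5 6 8 9

C = [2/17, 13/51, 22/51, 26/51, 31/51, 38/51, 40/51, 43/51, 46/51, 1]
j=0: u_0=3/50 ∈ [0, 2/17) → index 0
j=1: u_1=4/25 ∈ [2/17, 13/51) → index 1
j=2: u_2=13/50 ∈ [13/51, 22/51) → index 2
j=3: u_3=9/25 ∈ [13/51, 22/51) → index 2
j=4: u_4=23/50 ∈ [22/51, 26/51) → index 3
j=5: u_5=14/25 ∈ [26/51, 31/51) → index 4
j=6: u_6=33/50 ∈ [31/51, 38/51) → index 5
j=7: u_7=19/25 ∈ [38/51, 40/51) → index 6
j=8: u_8=43/50 ∈ [43/51, 46/51) → index 8
j=9: u_9=24/25 ∈ [46/51, 1) → index 9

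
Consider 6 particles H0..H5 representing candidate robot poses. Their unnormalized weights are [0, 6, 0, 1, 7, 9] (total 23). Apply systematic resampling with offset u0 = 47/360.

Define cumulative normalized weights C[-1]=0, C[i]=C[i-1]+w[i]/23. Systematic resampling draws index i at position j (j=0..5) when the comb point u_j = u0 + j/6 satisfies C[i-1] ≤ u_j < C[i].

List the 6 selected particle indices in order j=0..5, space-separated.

1 3 4 5 5 5

C = [0, 6/23, 6/23, 7/23, 14/23, 1]
j=0: u_0=47/360 ∈ [0, 6/23) → index 1
j=1: u_1=107/360 ∈ [6/23, 7/23) → index 3
j=2: u_2=167/360 ∈ [7/23, 14/23) → index 4
j=3: u_3=227/360 ∈ [14/23, 1) → index 5
j=4: u_4=287/360 ∈ [14/23, 1) → index 5
j=5: u_5=347/360 ∈ [14/23, 1) → index 5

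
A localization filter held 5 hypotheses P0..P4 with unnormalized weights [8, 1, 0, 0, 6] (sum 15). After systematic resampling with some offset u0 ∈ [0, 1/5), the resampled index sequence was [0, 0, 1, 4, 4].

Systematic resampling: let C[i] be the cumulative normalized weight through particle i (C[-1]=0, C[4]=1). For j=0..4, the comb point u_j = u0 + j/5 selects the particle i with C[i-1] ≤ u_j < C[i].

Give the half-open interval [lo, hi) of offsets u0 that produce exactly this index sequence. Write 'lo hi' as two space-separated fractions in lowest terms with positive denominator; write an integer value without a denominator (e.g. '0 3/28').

C = [8/15, 3/5, 3/5, 3/5, 1]
j=0 picked index 0: u0 ∈ [0, 8/15)
j=1 picked index 0: u0 ∈ [-1/5, 1/3)
j=2 picked index 1: u0 ∈ [2/15, 1/5)
j=3 picked index 4: u0 ∈ [0, 2/5)
j=4 picked index 4: u0 ∈ [-1/5, 1/5)
intersection: [2/15, 1/5)

2/15 1/5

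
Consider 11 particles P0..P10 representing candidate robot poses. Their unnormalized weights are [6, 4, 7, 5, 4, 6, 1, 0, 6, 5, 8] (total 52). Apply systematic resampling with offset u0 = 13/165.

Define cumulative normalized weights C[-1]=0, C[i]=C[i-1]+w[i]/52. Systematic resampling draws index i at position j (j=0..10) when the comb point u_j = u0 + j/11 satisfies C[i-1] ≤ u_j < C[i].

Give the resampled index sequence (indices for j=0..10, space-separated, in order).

0 1 2 3 4 5 6 8 9 10 10

C = [3/26, 5/26, 17/52, 11/26, 1/2, 8/13, 33/52, 33/52, 3/4, 11/13, 1]
j=0: u_0=13/165 ∈ [0, 3/26) → index 0
j=1: u_1=28/165 ∈ [3/26, 5/26) → index 1
j=2: u_2=43/165 ∈ [5/26, 17/52) → index 2
j=3: u_3=58/165 ∈ [17/52, 11/26) → index 3
j=4: u_4=73/165 ∈ [11/26, 1/2) → index 4
j=5: u_5=8/15 ∈ [1/2, 8/13) → index 5
j=6: u_6=103/165 ∈ [8/13, 33/52) → index 6
j=7: u_7=118/165 ∈ [33/52, 3/4) → index 8
j=8: u_8=133/165 ∈ [3/4, 11/13) → index 9
j=9: u_9=148/165 ∈ [11/13, 1) → index 10
j=10: u_10=163/165 ∈ [11/13, 1) → index 10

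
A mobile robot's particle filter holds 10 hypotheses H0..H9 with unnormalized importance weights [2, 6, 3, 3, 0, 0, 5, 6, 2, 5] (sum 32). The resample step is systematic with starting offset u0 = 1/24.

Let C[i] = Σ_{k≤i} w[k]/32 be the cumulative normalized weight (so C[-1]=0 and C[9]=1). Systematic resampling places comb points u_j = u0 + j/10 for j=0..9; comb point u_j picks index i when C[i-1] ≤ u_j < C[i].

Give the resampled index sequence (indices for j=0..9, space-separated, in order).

C = [1/16, 1/4, 11/32, 7/16, 7/16, 7/16, 19/32, 25/32, 27/32, 1]
j=0: u_0=1/24 ∈ [0, 1/16) → index 0
j=1: u_1=17/120 ∈ [1/16, 1/4) → index 1
j=2: u_2=29/120 ∈ [1/16, 1/4) → index 1
j=3: u_3=41/120 ∈ [1/4, 11/32) → index 2
j=4: u_4=53/120 ∈ [7/16, 19/32) → index 6
j=5: u_5=13/24 ∈ [7/16, 19/32) → index 6
j=6: u_6=77/120 ∈ [19/32, 25/32) → index 7
j=7: u_7=89/120 ∈ [19/32, 25/32) → index 7
j=8: u_8=101/120 ∈ [25/32, 27/32) → index 8
j=9: u_9=113/120 ∈ [27/32, 1) → index 9

0 1 1 2 6 6 7 7 8 9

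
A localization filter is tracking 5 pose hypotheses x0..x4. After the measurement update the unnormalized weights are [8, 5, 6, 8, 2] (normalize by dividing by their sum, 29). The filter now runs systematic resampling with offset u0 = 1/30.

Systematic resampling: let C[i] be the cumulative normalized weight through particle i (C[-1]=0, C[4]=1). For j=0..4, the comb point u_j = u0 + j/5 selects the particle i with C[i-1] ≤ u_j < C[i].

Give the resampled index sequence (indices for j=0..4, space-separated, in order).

C = [8/29, 13/29, 19/29, 27/29, 1]
j=0: u_0=1/30 ∈ [0, 8/29) → index 0
j=1: u_1=7/30 ∈ [0, 8/29) → index 0
j=2: u_2=13/30 ∈ [8/29, 13/29) → index 1
j=3: u_3=19/30 ∈ [13/29, 19/29) → index 2
j=4: u_4=5/6 ∈ [19/29, 27/29) → index 3

0 0 1 2 3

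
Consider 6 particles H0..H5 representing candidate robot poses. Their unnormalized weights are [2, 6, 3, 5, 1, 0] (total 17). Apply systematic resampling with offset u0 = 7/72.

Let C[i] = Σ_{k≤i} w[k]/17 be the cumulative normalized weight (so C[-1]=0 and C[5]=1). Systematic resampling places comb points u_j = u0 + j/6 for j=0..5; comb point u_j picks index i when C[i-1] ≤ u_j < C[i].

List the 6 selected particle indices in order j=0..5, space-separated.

C = [2/17, 8/17, 11/17, 16/17, 1, 1]
j=0: u_0=7/72 ∈ [0, 2/17) → index 0
j=1: u_1=19/72 ∈ [2/17, 8/17) → index 1
j=2: u_2=31/72 ∈ [2/17, 8/17) → index 1
j=3: u_3=43/72 ∈ [8/17, 11/17) → index 2
j=4: u_4=55/72 ∈ [11/17, 16/17) → index 3
j=5: u_5=67/72 ∈ [11/17, 16/17) → index 3

0 1 1 2 3 3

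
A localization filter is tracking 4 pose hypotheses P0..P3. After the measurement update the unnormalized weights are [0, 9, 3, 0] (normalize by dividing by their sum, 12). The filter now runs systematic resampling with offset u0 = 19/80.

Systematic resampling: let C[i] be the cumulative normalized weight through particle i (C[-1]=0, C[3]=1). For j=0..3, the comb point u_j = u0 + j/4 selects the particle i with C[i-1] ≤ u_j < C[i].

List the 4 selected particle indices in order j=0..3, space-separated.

1 1 1 2

C = [0, 3/4, 1, 1]
j=0: u_0=19/80 ∈ [0, 3/4) → index 1
j=1: u_1=39/80 ∈ [0, 3/4) → index 1
j=2: u_2=59/80 ∈ [0, 3/4) → index 1
j=3: u_3=79/80 ∈ [3/4, 1) → index 2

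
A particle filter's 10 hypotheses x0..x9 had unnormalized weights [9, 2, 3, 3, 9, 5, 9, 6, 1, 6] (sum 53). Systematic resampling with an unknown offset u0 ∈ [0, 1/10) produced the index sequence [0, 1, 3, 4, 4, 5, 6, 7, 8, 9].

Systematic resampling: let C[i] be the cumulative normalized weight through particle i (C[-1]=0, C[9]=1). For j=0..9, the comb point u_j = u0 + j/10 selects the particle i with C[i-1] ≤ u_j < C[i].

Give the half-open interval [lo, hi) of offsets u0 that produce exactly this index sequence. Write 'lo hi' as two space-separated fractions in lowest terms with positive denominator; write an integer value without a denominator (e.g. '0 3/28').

37/530 9/106

C = [9/53, 11/53, 14/53, 17/53, 26/53, 31/53, 40/53, 46/53, 47/53, 1]
j=0 picked index 0: u0 ∈ [0, 9/53)
j=1 picked index 1: u0 ∈ [37/530, 57/530)
j=2 picked index 3: u0 ∈ [17/265, 32/265)
j=3 picked index 4: u0 ∈ [11/530, 101/530)
j=4 picked index 4: u0 ∈ [-21/265, 24/265)
j=5 picked index 5: u0 ∈ [-1/106, 9/106)
j=6 picked index 6: u0 ∈ [-4/265, 41/265)
j=7 picked index 7: u0 ∈ [29/530, 89/530)
j=8 picked index 8: u0 ∈ [18/265, 23/265)
j=9 picked index 9: u0 ∈ [-7/530, 1/10)
intersection: [37/530, 9/106)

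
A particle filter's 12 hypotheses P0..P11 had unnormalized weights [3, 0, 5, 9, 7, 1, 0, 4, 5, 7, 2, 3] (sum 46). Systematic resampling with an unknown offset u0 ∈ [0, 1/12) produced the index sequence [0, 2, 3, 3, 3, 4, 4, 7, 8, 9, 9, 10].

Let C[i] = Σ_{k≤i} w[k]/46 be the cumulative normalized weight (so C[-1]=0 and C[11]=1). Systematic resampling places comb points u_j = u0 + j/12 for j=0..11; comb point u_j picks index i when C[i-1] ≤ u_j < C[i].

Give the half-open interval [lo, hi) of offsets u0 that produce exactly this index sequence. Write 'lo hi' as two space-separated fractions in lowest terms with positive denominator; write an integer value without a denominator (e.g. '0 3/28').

1/138 5/276

C = [3/46, 3/46, 4/23, 17/46, 12/23, 25/46, 25/46, 29/46, 17/23, 41/46, 43/46, 1]
j=0 picked index 0: u0 ∈ [0, 3/46)
j=1 picked index 2: u0 ∈ [-5/276, 25/276)
j=2 picked index 3: u0 ∈ [1/138, 14/69)
j=3 picked index 3: u0 ∈ [-7/92, 11/92)
j=4 picked index 3: u0 ∈ [-11/69, 5/138)
j=5 picked index 4: u0 ∈ [-13/276, 29/276)
j=6 picked index 4: u0 ∈ [-3/23, 1/46)
j=7 picked index 7: u0 ∈ [-11/276, 13/276)
j=8 picked index 8: u0 ∈ [-5/138, 5/69)
j=9 picked index 9: u0 ∈ [-1/92, 13/92)
j=10 picked index 9: u0 ∈ [-13/138, 4/69)
j=11 picked index 10: u0 ∈ [-7/276, 5/276)
intersection: [1/138, 5/276)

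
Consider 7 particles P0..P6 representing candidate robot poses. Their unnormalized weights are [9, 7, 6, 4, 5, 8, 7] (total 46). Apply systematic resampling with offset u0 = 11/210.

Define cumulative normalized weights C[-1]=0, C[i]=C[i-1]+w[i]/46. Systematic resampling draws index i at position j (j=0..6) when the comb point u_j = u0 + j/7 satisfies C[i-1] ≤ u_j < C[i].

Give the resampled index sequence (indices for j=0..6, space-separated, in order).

C = [9/46, 8/23, 11/23, 13/23, 31/46, 39/46, 1]
j=0: u_0=11/210 ∈ [0, 9/46) → index 0
j=1: u_1=41/210 ∈ [0, 9/46) → index 0
j=2: u_2=71/210 ∈ [9/46, 8/23) → index 1
j=3: u_3=101/210 ∈ [11/23, 13/23) → index 3
j=4: u_4=131/210 ∈ [13/23, 31/46) → index 4
j=5: u_5=23/30 ∈ [31/46, 39/46) → index 5
j=6: u_6=191/210 ∈ [39/46, 1) → index 6

0 0 1 3 4 5 6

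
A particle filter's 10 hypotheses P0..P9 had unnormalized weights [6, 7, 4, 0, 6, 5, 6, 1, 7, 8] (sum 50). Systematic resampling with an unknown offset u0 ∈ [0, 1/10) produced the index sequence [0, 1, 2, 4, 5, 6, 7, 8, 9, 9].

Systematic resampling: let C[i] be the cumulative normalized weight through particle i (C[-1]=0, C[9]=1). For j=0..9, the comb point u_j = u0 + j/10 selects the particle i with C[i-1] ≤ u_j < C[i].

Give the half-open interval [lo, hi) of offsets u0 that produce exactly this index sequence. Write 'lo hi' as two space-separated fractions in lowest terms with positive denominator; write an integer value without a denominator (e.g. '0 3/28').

2/25 1/10

C = [3/25, 13/50, 17/50, 17/50, 23/50, 14/25, 17/25, 7/10, 21/25, 1]
j=0 picked index 0: u0 ∈ [0, 3/25)
j=1 picked index 1: u0 ∈ [1/50, 4/25)
j=2 picked index 2: u0 ∈ [3/50, 7/50)
j=3 picked index 4: u0 ∈ [1/25, 4/25)
j=4 picked index 5: u0 ∈ [3/50, 4/25)
j=5 picked index 6: u0 ∈ [3/50, 9/50)
j=6 picked index 7: u0 ∈ [2/25, 1/10)
j=7 picked index 8: u0 ∈ [0, 7/50)
j=8 picked index 9: u0 ∈ [1/25, 1/5)
j=9 picked index 9: u0 ∈ [-3/50, 1/10)
intersection: [2/25, 1/10)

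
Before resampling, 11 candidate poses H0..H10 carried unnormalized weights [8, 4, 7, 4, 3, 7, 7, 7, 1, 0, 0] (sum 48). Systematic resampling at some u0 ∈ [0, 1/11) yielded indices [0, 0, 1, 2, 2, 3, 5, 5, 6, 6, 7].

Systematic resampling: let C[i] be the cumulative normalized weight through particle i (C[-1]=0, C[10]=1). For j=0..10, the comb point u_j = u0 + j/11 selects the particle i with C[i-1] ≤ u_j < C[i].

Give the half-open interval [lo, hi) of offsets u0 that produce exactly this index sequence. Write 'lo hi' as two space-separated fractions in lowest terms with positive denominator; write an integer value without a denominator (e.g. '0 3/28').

C = [1/6, 1/4, 19/48, 23/48, 13/24, 11/16, 5/6, 47/48, 1, 1, 1]
j=0 picked index 0: u0 ∈ [0, 1/6)
j=1 picked index 0: u0 ∈ [-1/11, 5/66)
j=2 picked index 1: u0 ∈ [-1/66, 3/44)
j=3 picked index 2: u0 ∈ [-1/44, 65/528)
j=4 picked index 2: u0 ∈ [-5/44, 17/528)
j=5 picked index 3: u0 ∈ [-31/528, 13/528)
j=6 picked index 5: u0 ∈ [-1/264, 25/176)
j=7 picked index 5: u0 ∈ [-25/264, 9/176)
j=8 picked index 6: u0 ∈ [-7/176, 7/66)
j=9 picked index 6: u0 ∈ [-23/176, 1/66)
j=10 picked index 7: u0 ∈ [-5/66, 37/528)
intersection: [0, 1/66)

0 1/66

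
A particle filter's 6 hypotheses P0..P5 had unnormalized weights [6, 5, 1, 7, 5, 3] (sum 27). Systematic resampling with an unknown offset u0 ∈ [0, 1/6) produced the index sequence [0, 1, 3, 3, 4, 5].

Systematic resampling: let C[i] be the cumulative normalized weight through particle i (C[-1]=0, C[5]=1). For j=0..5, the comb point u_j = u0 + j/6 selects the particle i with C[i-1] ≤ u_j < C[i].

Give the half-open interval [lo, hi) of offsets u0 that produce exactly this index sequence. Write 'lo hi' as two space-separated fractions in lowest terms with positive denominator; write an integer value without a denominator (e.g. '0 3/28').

C = [2/9, 11/27, 4/9, 19/27, 8/9, 1]
j=0 picked index 0: u0 ∈ [0, 2/9)
j=1 picked index 1: u0 ∈ [1/18, 13/54)
j=2 picked index 3: u0 ∈ [1/9, 10/27)
j=3 picked index 3: u0 ∈ [-1/18, 11/54)
j=4 picked index 4: u0 ∈ [1/27, 2/9)
j=5 picked index 5: u0 ∈ [1/18, 1/6)
intersection: [1/9, 1/6)

1/9 1/6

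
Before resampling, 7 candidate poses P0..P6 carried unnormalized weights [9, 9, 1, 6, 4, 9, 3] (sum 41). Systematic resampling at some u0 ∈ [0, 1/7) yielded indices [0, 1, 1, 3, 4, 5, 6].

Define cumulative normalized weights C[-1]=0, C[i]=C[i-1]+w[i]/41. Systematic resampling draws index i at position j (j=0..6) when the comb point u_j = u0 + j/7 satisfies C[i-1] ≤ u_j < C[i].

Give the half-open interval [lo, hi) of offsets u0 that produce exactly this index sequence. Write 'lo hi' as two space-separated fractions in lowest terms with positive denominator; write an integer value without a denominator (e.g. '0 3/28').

22/287 39/287

C = [9/41, 18/41, 19/41, 25/41, 29/41, 38/41, 1]
j=0 picked index 0: u0 ∈ [0, 9/41)
j=1 picked index 1: u0 ∈ [22/287, 85/287)
j=2 picked index 1: u0 ∈ [-19/287, 44/287)
j=3 picked index 3: u0 ∈ [10/287, 52/287)
j=4 picked index 4: u0 ∈ [11/287, 39/287)
j=5 picked index 5: u0 ∈ [-2/287, 61/287)
j=6 picked index 6: u0 ∈ [20/287, 1/7)
intersection: [22/287, 39/287)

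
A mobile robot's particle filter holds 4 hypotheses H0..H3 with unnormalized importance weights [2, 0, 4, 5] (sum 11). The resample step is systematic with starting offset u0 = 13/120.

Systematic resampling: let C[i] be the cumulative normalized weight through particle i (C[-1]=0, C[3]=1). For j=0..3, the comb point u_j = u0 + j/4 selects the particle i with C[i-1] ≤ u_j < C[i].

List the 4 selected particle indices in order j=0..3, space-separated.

0 2 3 3

C = [2/11, 2/11, 6/11, 1]
j=0: u_0=13/120 ∈ [0, 2/11) → index 0
j=1: u_1=43/120 ∈ [2/11, 6/11) → index 2
j=2: u_2=73/120 ∈ [6/11, 1) → index 3
j=3: u_3=103/120 ∈ [6/11, 1) → index 3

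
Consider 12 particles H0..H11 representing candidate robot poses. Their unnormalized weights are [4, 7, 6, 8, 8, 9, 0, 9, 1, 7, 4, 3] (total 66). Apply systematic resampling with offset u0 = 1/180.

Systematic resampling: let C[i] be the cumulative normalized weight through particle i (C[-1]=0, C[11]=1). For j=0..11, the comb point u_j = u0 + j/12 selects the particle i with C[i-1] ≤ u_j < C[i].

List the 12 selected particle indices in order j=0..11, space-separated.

C = [2/33, 1/6, 17/66, 25/66, 1/2, 7/11, 7/11, 17/22, 26/33, 59/66, 21/22, 1]
j=0: u_0=1/180 ∈ [0, 2/33) → index 0
j=1: u_1=4/45 ∈ [2/33, 1/6) → index 1
j=2: u_2=31/180 ∈ [1/6, 17/66) → index 2
j=3: u_3=23/90 ∈ [1/6, 17/66) → index 2
j=4: u_4=61/180 ∈ [17/66, 25/66) → index 3
j=5: u_5=19/45 ∈ [25/66, 1/2) → index 4
j=6: u_6=91/180 ∈ [1/2, 7/11) → index 5
j=7: u_7=53/90 ∈ [1/2, 7/11) → index 5
j=8: u_8=121/180 ∈ [7/11, 17/22) → index 7
j=9: u_9=34/45 ∈ [7/11, 17/22) → index 7
j=10: u_10=151/180 ∈ [26/33, 59/66) → index 9
j=11: u_11=83/90 ∈ [59/66, 21/22) → index 10

0 1 2 2 3 4 5 5 7 7 9 10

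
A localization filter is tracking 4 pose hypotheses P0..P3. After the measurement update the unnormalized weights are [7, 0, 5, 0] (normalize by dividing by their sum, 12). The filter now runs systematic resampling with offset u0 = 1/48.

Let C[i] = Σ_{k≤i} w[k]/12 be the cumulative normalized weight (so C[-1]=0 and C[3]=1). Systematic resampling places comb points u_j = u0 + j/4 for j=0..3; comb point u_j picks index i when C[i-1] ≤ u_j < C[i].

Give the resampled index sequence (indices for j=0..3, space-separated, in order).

0 0 0 2

C = [7/12, 7/12, 1, 1]
j=0: u_0=1/48 ∈ [0, 7/12) → index 0
j=1: u_1=13/48 ∈ [0, 7/12) → index 0
j=2: u_2=25/48 ∈ [0, 7/12) → index 0
j=3: u_3=37/48 ∈ [7/12, 1) → index 2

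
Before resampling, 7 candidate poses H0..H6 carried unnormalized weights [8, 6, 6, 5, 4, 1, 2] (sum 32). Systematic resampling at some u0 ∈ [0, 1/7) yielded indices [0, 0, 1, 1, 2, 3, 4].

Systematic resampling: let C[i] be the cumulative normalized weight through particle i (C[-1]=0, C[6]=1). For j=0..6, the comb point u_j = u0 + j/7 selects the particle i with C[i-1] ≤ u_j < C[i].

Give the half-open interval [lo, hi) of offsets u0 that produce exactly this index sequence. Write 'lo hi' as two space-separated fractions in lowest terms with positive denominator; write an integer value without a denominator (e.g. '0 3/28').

C = [1/4, 7/16, 5/8, 25/32, 29/32, 15/16, 1]
j=0 picked index 0: u0 ∈ [0, 1/4)
j=1 picked index 0: u0 ∈ [-1/7, 3/28)
j=2 picked index 1: u0 ∈ [-1/28, 17/112)
j=3 picked index 1: u0 ∈ [-5/28, 1/112)
j=4 picked index 2: u0 ∈ [-15/112, 3/56)
j=5 picked index 3: u0 ∈ [-5/56, 15/224)
j=6 picked index 4: u0 ∈ [-17/224, 11/224)
intersection: [0, 1/112)

0 1/112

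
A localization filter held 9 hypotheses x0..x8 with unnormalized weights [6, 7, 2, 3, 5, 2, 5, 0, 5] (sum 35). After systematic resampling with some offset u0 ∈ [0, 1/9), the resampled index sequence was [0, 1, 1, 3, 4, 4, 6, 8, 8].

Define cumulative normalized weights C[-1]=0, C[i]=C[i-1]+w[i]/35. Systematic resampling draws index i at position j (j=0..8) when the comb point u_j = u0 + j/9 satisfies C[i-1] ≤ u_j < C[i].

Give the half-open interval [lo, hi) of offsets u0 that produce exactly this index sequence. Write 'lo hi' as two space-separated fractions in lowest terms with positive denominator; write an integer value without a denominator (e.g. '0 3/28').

2/21 32/315

C = [6/35, 13/35, 3/7, 18/35, 23/35, 5/7, 6/7, 6/7, 1]
j=0 picked index 0: u0 ∈ [0, 6/35)
j=1 picked index 1: u0 ∈ [19/315, 82/315)
j=2 picked index 1: u0 ∈ [-16/315, 47/315)
j=3 picked index 3: u0 ∈ [2/21, 19/105)
j=4 picked index 4: u0 ∈ [22/315, 67/315)
j=5 picked index 4: u0 ∈ [-13/315, 32/315)
j=6 picked index 6: u0 ∈ [1/21, 4/21)
j=7 picked index 8: u0 ∈ [5/63, 2/9)
j=8 picked index 8: u0 ∈ [-2/63, 1/9)
intersection: [2/21, 32/315)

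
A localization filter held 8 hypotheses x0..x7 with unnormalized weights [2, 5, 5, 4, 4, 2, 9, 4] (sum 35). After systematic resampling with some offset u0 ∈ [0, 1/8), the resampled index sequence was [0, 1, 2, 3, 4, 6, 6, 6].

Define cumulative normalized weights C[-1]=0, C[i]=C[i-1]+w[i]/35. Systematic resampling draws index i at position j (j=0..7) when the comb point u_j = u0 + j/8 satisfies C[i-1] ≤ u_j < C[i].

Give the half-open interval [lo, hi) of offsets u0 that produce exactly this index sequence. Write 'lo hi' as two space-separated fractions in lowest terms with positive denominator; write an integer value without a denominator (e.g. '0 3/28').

C = [2/35, 1/5, 12/35, 16/35, 4/7, 22/35, 31/35, 1]
j=0 picked index 0: u0 ∈ [0, 2/35)
j=1 picked index 1: u0 ∈ [-19/280, 3/40)
j=2 picked index 2: u0 ∈ [-1/20, 13/140)
j=3 picked index 3: u0 ∈ [-9/280, 23/280)
j=4 picked index 4: u0 ∈ [-3/70, 1/14)
j=5 picked index 6: u0 ∈ [1/280, 73/280)
j=6 picked index 6: u0 ∈ [-17/140, 19/140)
j=7 picked index 6: u0 ∈ [-69/280, 3/280)
intersection: [1/280, 3/280)

1/280 3/280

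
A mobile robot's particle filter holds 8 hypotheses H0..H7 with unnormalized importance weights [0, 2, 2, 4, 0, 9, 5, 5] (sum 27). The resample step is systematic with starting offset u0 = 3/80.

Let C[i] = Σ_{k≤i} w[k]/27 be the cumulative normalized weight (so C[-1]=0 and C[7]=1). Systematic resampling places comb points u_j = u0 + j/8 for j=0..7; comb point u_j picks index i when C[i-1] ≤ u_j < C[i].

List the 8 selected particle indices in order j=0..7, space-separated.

1 3 3 5 5 6 6 7

C = [0, 2/27, 4/27, 8/27, 8/27, 17/27, 22/27, 1]
j=0: u_0=3/80 ∈ [0, 2/27) → index 1
j=1: u_1=13/80 ∈ [4/27, 8/27) → index 3
j=2: u_2=23/80 ∈ [4/27, 8/27) → index 3
j=3: u_3=33/80 ∈ [8/27, 17/27) → index 5
j=4: u_4=43/80 ∈ [8/27, 17/27) → index 5
j=5: u_5=53/80 ∈ [17/27, 22/27) → index 6
j=6: u_6=63/80 ∈ [17/27, 22/27) → index 6
j=7: u_7=73/80 ∈ [22/27, 1) → index 7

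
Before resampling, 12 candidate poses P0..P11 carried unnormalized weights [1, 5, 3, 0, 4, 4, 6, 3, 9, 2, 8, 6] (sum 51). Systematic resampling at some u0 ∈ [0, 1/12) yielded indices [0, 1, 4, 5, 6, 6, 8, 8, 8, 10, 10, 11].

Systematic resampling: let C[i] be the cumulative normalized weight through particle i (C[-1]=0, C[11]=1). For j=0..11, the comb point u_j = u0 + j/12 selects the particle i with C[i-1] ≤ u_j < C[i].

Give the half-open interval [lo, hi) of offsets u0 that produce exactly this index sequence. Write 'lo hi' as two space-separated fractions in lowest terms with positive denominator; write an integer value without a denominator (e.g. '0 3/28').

1/102 1/51

C = [1/51, 2/17, 3/17, 3/17, 13/51, 1/3, 23/51, 26/51, 35/51, 37/51, 15/17, 1]
j=0 picked index 0: u0 ∈ [0, 1/51)
j=1 picked index 1: u0 ∈ [-13/204, 7/204)
j=2 picked index 4: u0 ∈ [1/102, 3/34)
j=3 picked index 5: u0 ∈ [1/204, 1/12)
j=4 picked index 6: u0 ∈ [0, 2/17)
j=5 picked index 6: u0 ∈ [-1/12, 7/204)
j=6 picked index 8: u0 ∈ [1/102, 19/102)
j=7 picked index 8: u0 ∈ [-5/68, 7/68)
j=8 picked index 8: u0 ∈ [-8/51, 1/51)
j=9 picked index 10: u0 ∈ [-5/204, 9/68)
j=10 picked index 10: u0 ∈ [-11/102, 5/102)
j=11 picked index 11: u0 ∈ [-7/204, 1/12)
intersection: [1/102, 1/51)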